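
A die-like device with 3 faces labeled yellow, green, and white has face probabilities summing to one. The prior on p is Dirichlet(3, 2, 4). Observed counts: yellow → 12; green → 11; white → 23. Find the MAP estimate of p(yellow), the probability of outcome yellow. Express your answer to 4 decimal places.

The posterior is Dirichlet(αᵢ + nᵢ) = Dirichlet(15, 13, 27).
For a Dirichlet(a₁,…,a_K) with all aᵢ > 1, the mode has j-th component (aⱼ − 1)/(Σaᵢ − K).
Here Σaᵢ = 55 and K = 3, so p(yellow) = (15 − 1)/(55 − 3) = 14/52 ≈ 0.2692.

MAP estimate of p(yellow) = 0.2692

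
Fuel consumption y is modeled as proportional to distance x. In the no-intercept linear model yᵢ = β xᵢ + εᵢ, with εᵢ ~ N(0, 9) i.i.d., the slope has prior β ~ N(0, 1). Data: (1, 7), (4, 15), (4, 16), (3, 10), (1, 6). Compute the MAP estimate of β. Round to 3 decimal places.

β̂_MAP = 3.212

log p(β | y) = −Σ(yᵢ − βxᵢ)²/(2·9) − β²/(2·1) + const.
Setting the derivative to zero: Σxᵢ(yᵢ − βxᵢ)/9 − β/1 = 0, so β = Σxᵢyᵢ / (Σxᵢ² + σ²/τ²).
Σxᵢyᵢ = 1·7 + 4·15 + 4·16 + 3·10 + 1·6 = 167; Σxᵢ² = 43; σ²/τ² = 9.
β̂_MAP = 167 / (43 + 9) = 167/52 ≈ 3.212.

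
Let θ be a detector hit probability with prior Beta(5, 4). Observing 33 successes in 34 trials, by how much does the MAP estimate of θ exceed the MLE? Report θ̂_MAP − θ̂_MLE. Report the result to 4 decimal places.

Posterior is Beta(38, 5); MAP = (38−1)/(43−2) = 37/41 ≈ 0.90244.
MLE ignores the prior: θ̂_MLE = k/n = 33/34 ≈ 0.97059.
Difference = 37/41 − 33/34 = -95/1394 ≈ -0.0681.

MAP − MLE = -0.0681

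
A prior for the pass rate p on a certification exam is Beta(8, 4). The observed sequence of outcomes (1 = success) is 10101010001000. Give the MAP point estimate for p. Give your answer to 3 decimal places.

Prior: Beta(8, 4).
Data: 5 successes in 14 trials (from the sequence). The binomial likelihood contributes p^5(1−p)^9, so the posterior is Beta(8+5, 4+9) = Beta(13, 13).
For Beta(a, b) with a, b > 1 the mode is (a−1)/(a+b−2) = 12/24 ≈ 0.500.

p̂_MAP = 0.500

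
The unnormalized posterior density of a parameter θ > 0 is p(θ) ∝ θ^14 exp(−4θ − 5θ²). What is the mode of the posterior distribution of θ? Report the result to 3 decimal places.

θ̂_MAP = 1.000

ℓ'(θ) = 14/θ − 4 − 10θ. Setting this to zero and multiplying by θ: 10θ² + 4θ − 14 = 0.
θ = (−4 + √(4² + 4·10·14)) / (2·10) = (−4 + √576) / 20 = (−4 + 24)/20 = 1.
ℓ''(θ) = −14/θ² − 10 < 0, confirming a maximum.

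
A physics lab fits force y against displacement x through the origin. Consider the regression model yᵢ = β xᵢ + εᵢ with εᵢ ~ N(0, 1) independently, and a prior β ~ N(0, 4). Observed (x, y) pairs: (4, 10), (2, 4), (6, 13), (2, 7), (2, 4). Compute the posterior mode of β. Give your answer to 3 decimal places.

β̂_MAP = 2.304

log p(β | y) = −Σ(yᵢ − βxᵢ)²/(2·1) − β²/(2·4) + const.
Setting the derivative to zero: Σxᵢ(yᵢ − βxᵢ)/1 − β/4 = 0, so β = Σxᵢyᵢ / (Σxᵢ² + σ²/τ²).
Σxᵢyᵢ = 4·10 + 2·4 + 6·13 + 2·7 + 2·4 = 148; Σxᵢ² = 64; σ²/τ² = 0.25.
β̂_MAP = 148 / (64 + 0.25) = 148/64.25 ≈ 2.304.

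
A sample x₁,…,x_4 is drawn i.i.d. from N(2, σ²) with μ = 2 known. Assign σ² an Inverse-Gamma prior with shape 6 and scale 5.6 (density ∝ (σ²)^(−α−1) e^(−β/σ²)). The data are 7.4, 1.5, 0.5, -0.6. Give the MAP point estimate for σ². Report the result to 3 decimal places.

Sum of squared deviations about the known mean: SS = (7.4−2)² + (1.5−2)² + (0.5−2)² + (-0.6−2)² = 38.42.
The Normal likelihood contributes (σ²)^(−n/2) exp(−SS/(2σ²)), so the posterior is Inverse-Gamma(α + n/2, β + SS/2) = Inverse-Gamma(8, 24.81).
The mode of Inverse-Gamma(a, b) is b/(a+1) = 24.81/9 ≈ 2.757.

σ̂²_MAP = 2.757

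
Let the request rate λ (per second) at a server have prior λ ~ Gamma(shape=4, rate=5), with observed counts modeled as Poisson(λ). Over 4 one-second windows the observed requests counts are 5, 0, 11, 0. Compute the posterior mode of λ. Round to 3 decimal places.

Σxᵢ = 5+0+11+0 = 16, with n = 4.
Posterior ∝ λ^3e^(−5λ) · λ^16e^(−4λ) = λ^19e^(−9λ), i.e. Gamma(shape=20, rate=9).
The mode of a Gamma(a, b) with a ≥ 1 (shape–rate) is (a−1)/b = 19/9 ≈ 2.111.

λ̂_MAP = 2.111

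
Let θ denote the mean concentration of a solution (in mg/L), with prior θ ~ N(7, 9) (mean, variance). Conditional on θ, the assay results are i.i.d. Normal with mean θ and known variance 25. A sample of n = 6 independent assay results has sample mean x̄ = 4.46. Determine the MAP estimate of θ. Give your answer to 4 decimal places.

n = 6, x̄ = 4.46.
For a Normal prior and Normal likelihood with known variance, the posterior is Normal; its mode equals its mean, the precision-weighted average.
Prior precision 1/σ₀² = 1/9; data precision n/σ² = 6/25 = 0.24.
θ̂ = ((1/9)·7 + 0.24·4.46) / (1/9 + 0.24) = (10396/5625)/(79/225) = 10396/1975 ≈ 5.2638.

θ̂_MAP = 5.2638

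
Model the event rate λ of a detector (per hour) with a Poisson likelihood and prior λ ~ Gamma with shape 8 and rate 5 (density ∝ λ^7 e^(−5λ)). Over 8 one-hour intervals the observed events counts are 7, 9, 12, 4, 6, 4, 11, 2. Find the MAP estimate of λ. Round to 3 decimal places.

Σxᵢ = 7+9+12+4+6+4+11+2 = 55, with n = 8.
Posterior ∝ λ^7e^(−5λ) · λ^55e^(−8λ) = λ^62e^(−13λ), i.e. Gamma(shape=63, rate=13).
The mode of a Gamma(a, b) with a ≥ 1 (shape–rate) is (a−1)/b = 62/13 ≈ 4.769.

λ̂_MAP = 4.769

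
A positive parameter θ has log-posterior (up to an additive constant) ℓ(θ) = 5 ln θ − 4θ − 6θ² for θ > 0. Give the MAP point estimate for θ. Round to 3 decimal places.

ℓ'(θ) = 5/θ − 4 − 12θ. Setting this to zero and multiplying by θ: 12θ² + 4θ − 5 = 0.
θ = (−4 + √(4² + 4·12·5)) / (2·12) = (−4 + √256) / 24 = (−4 + 16)/24 = 1/2.
ℓ''(θ) = −5/θ² − 12 < 0, confirming a maximum.

θ̂_MAP = 0.500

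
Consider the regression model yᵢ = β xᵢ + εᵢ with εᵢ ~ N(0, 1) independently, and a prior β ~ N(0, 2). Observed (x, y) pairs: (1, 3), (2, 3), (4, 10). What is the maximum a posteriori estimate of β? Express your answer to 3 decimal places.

log p(β | y) = −Σ(yᵢ − βxᵢ)²/(2·1) − β²/(2·2) + const.
Setting the derivative to zero: Σxᵢ(yᵢ − βxᵢ)/1 − β/2 = 0, so β = Σxᵢyᵢ / (Σxᵢ² + σ²/τ²).
Σxᵢyᵢ = 1·3 + 2·3 + 4·10 = 49; Σxᵢ² = 21; σ²/τ² = 0.5.
β̂_MAP = 49 / (21 + 0.5) = 49/21.5 ≈ 2.279.

β̂_MAP = 2.279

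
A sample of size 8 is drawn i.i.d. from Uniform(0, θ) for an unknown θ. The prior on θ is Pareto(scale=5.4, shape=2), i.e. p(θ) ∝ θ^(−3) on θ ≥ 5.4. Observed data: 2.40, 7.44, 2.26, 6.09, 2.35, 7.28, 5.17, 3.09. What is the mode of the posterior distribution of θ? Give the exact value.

θ̂_MAP = 7.44

The Uniform(0, θ) likelihood is θ^(−n) for θ ≥ max(xᵢ), zero otherwise. Here max(xᵢ) = 7.44.
Posterior ∝ θ^(−3) · θ^(−8) = θ^(−11) on θ ≥ max(5.4, 7.44) = 7.44.
This density is strictly decreasing in θ, so the posterior mode lies at the lower boundary of the support.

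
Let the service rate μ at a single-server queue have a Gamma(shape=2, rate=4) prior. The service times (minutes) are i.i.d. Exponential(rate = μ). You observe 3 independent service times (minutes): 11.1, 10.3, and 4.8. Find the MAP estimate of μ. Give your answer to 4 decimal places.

μ̂_MAP = 0.1325

The Exponential(rate=μ) likelihood is ∝ μ^n e^(−μΣtᵢ). Here n = 3 and Σtᵢ = 11.1 + 10.3 + 4.8 = 26.2.
Posterior ∝ μe^(−4μ) · μ^3e^(−26.2μ) = μ^4e^(−30.2μ), i.e. Gamma(5, 30.2).
Mode = (a−1)/b = 4/30.2 ≈ 0.1325.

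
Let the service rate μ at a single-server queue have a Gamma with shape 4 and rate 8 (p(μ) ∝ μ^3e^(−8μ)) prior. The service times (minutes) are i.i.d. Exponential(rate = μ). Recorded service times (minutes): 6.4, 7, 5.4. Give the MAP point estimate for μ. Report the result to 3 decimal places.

The Exponential(rate=μ) likelihood is ∝ μ^n e^(−μΣtᵢ). Here n = 3 and Σtᵢ = 6.4 + 7 + 5.4 = 18.8.
Posterior ∝ μ^3e^(−8μ) · μ^3e^(−18.8μ) = μ^6e^(−26.8μ), i.e. Gamma(7, 26.8).
Mode = (a−1)/b = 6/26.8 ≈ 0.224.

μ̂_MAP = 0.224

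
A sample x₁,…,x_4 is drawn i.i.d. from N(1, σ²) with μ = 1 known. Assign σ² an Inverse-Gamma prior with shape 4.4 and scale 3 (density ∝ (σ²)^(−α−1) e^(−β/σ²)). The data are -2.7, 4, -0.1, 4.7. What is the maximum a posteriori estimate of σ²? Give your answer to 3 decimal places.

σ̂²_MAP = 2.945

Sum of squared deviations about the known mean: SS = (-2.7−1)² + (4−1)² + (-0.1−1)² + (4.7−1)² = 37.59.
The Normal likelihood contributes (σ²)^(−n/2) exp(−SS/(2σ²)), so the posterior is Inverse-Gamma(α + n/2, β + SS/2) = Inverse-Gamma(6.4, 21.795).
The mode of Inverse-Gamma(a, b) is b/(a+1) = 21.795/7.4 ≈ 2.945.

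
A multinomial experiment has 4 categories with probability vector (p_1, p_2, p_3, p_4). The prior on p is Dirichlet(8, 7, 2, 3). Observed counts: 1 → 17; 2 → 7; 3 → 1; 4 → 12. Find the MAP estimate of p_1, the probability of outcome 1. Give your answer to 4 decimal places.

MAP estimate: 0.4528

The posterior is Dirichlet(αᵢ + nᵢ) = Dirichlet(25, 14, 3, 15).
For a Dirichlet(a₁,…,a_K) with all aᵢ > 1, the mode has j-th component (aⱼ − 1)/(Σaᵢ − K).
Here Σaᵢ = 57 and K = 4, so p_1 = (25 − 1)/(57 − 4) = 24/53 ≈ 0.4528.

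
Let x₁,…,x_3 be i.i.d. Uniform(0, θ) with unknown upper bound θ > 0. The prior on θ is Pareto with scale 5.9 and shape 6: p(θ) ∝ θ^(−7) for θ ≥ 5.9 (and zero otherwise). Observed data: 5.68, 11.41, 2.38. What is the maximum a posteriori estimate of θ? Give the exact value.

The Uniform(0, θ) likelihood is θ^(−n) for θ ≥ max(xᵢ), zero otherwise. Here max(xᵢ) = 11.41.
Posterior ∝ θ^(−7) · θ^(−3) = θ^(−10) on θ ≥ max(5.9, 11.41) = 11.41.
This density is strictly decreasing in θ, so the posterior mode lies at the lower boundary of the support.

θ̂_MAP = 11.41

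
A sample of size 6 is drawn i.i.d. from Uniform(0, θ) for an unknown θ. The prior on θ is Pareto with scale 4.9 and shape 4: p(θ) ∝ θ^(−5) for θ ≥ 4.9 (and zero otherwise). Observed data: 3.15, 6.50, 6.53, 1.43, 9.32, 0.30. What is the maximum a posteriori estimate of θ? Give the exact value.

The Uniform(0, θ) likelihood is θ^(−n) for θ ≥ max(xᵢ), zero otherwise. Here max(xᵢ) = 9.32.
Posterior ∝ θ^(−5) · θ^(−6) = θ^(−11) on θ ≥ max(4.9, 9.32) = 9.32.
This density is strictly decreasing in θ, so the posterior mode lies at the lower boundary of the support.

θ̂_MAP = 9.32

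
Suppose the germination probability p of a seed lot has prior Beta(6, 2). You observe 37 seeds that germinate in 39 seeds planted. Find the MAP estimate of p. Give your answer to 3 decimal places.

Prior: Beta(6, 2).
Data: 37 successes in 39 trials. The binomial likelihood contributes p^37(1−p)^2, so the posterior is Beta(6+37, 2+2) = Beta(43, 4).
For Beta(a, b) with a, b > 1 the mode is (a−1)/(a+b−2) = 42/45 ≈ 0.933.

p̂_MAP = 0.933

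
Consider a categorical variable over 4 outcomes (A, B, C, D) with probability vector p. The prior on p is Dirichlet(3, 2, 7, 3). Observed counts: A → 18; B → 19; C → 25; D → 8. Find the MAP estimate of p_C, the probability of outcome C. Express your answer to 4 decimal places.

MAP estimate of p_C = 0.3827

The posterior is Dirichlet(αᵢ + nᵢ) = Dirichlet(21, 21, 32, 11).
For a Dirichlet(a₁,…,a_K) with all aᵢ > 1, the mode has j-th component (aⱼ − 1)/(Σaᵢ − K).
Here Σaᵢ = 85 and K = 4, so p_C = (32 − 1)/(85 − 4) = 31/81 ≈ 0.3827.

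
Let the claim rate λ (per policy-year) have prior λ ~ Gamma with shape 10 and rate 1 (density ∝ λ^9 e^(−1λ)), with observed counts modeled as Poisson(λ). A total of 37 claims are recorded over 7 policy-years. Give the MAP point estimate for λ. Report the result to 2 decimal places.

λ̂_MAP = 5.75

Σxᵢ = 37, n = 7.
Posterior ∝ λ^9e^(−1λ) · λ^37e^(−7λ) = λ^46e^(−8λ), i.e. Gamma(shape=47, rate=8).
The mode of a Gamma(a, b) with a ≥ 1 (shape–rate) is (a−1)/b = 46/8 ≈ 5.75.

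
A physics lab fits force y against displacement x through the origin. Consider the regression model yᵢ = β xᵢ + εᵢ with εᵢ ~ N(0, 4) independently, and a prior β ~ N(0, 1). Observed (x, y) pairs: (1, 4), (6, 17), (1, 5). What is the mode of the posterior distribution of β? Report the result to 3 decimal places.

β̂_MAP = 2.643

log p(β | y) = −Σ(yᵢ − βxᵢ)²/(2·4) − β²/(2·1) + const.
Setting the derivative to zero: Σxᵢ(yᵢ − βxᵢ)/4 − β/1 = 0, so β = Σxᵢyᵢ / (Σxᵢ² + σ²/τ²).
Σxᵢyᵢ = 1·4 + 6·17 + 1·5 = 111; Σxᵢ² = 38; σ²/τ² = 4.
β̂_MAP = 111 / (38 + 4) = 111/42 ≈ 2.643.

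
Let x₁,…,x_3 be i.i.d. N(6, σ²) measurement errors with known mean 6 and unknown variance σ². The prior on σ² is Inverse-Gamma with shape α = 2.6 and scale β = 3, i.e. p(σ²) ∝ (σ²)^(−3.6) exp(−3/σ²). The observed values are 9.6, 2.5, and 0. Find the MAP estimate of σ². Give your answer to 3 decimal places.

Sum of squared deviations about the known mean: SS = (9.6−6)² + (2.5−6)² + (0−6)² = 61.21.
The Normal likelihood contributes (σ²)^(−n/2) exp(−SS/(2σ²)), so the posterior is Inverse-Gamma(α + n/2, β + SS/2) = Inverse-Gamma(4.1, 33.605).
The mode of Inverse-Gamma(a, b) is b/(a+1) = 33.605/5.1 ≈ 6.589.

σ̂²_MAP = 6.589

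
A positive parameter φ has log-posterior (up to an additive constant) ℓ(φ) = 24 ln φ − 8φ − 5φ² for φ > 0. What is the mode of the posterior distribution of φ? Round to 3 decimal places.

ℓ'(φ) = 24/φ − 8 − 10φ. Setting this to zero and multiplying by φ: 10φ² + 8φ − 24 = 0.
φ = (−8 + √(8² + 4·10·24)) / (2·10) = (−8 + √1024) / 20 = (−8 + 32)/20 = 6/5.
ℓ''(φ) = −24/φ² − 10 < 0, confirming a maximum.

φ̂_MAP = 1.200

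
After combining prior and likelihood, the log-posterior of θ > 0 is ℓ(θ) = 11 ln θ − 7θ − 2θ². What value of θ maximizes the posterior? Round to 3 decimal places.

θ̂_MAP = 1.000

ℓ'(θ) = 11/θ − 7 − 4θ. Setting this to zero and multiplying by θ: 4θ² + 7θ − 11 = 0.
θ = (−7 + √(7² + 4·4·11)) / (2·4) = (−7 + √225) / 8 = (−7 + 15)/8 = 1.
ℓ''(θ) = −11/θ² − 4 < 0, confirming a maximum.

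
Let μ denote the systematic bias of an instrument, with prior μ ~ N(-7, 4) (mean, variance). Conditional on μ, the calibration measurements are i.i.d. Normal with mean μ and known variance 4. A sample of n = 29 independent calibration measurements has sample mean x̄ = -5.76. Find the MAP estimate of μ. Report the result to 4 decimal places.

μ̂_MAP = -5.8013

n = 29, x̄ = -5.76.
For a Normal prior and Normal likelihood with known variance, the posterior is Normal; its mode equals its mean, the precision-weighted average.
Prior precision 1/σ₀² = 1/4 = 0.25; data precision n/σ² = 29/4 = 7.25.
μ̂ = (0.25·(-7) + 7.25·(-5.76)) / (0.25 + 7.25) = (-43.51)/7.5 = -4351/750 ≈ -5.8013.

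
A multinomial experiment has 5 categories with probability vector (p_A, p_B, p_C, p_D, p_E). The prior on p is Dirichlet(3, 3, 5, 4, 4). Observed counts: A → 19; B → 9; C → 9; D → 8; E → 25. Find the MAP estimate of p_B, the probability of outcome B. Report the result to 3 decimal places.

The posterior is Dirichlet(αᵢ + nᵢ) = Dirichlet(22, 12, 14, 12, 29).
For a Dirichlet(a₁,…,a_K) with all aᵢ > 1, the mode has j-th component (aⱼ − 1)/(Σaᵢ − K).
Here Σaᵢ = 89 and K = 5, so p_B = (12 − 1)/(89 − 5) = 11/84 ≈ 0.131.

MAP estimate of p_B = 0.131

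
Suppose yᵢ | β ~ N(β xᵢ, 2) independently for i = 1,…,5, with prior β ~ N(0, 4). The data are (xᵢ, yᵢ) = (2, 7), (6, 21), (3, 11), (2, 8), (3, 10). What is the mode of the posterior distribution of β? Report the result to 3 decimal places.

β̂_MAP = 3.504

log p(β | y) = −Σ(yᵢ − βxᵢ)²/(2·2) − β²/(2·4) + const.
Setting the derivative to zero: Σxᵢ(yᵢ − βxᵢ)/2 − β/4 = 0, so β = Σxᵢyᵢ / (Σxᵢ² + σ²/τ²).
Σxᵢyᵢ = 2·7 + 6·21 + 3·11 + 2·8 + 3·10 = 219; Σxᵢ² = 62; σ²/τ² = 0.5.
β̂_MAP = 219 / (62 + 0.5) = 219/62.5 ≈ 3.504.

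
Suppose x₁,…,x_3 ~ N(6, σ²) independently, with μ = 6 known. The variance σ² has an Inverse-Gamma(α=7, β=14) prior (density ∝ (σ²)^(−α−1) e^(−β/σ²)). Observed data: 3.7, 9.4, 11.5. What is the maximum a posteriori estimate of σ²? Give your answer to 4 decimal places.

σ̂²_MAP = 3.9526

Sum of squared deviations about the known mean: SS = (3.7−6)² + (9.4−6)² + (11.5−6)² = 47.1.
The Normal likelihood contributes (σ²)^(−n/2) exp(−SS/(2σ²)), so the posterior is Inverse-Gamma(α + n/2, β + SS/2) = Inverse-Gamma(8.5, 37.55).
The mode of Inverse-Gamma(a, b) is b/(a+1) = 37.55/9.5 ≈ 3.9526.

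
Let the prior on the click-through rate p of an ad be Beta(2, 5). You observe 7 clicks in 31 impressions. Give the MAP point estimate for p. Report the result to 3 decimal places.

Prior: Beta(2, 5).
Data: 7 successes in 31 trials. The binomial likelihood contributes p^7(1−p)^24, so the posterior is Beta(2+7, 5+24) = Beta(9, 29).
For Beta(a, b) with a, b > 1 the mode is (a−1)/(a+b−2) = 8/36 ≈ 0.222.

p̂_MAP = 0.222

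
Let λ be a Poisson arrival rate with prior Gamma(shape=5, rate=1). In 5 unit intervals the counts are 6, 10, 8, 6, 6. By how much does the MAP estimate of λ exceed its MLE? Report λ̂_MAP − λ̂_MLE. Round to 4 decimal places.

Σxᵢ = 36. Posterior is Gamma(41, 6); MAP = (41−1)/6 = 40/6 ≈ 6.66667.
MLE = x̄ = 36/5 ≈ 7.20000.
Difference = 40/6 − 36/5 = -8/15 ≈ -0.5333.

MAP − MLE = -0.5333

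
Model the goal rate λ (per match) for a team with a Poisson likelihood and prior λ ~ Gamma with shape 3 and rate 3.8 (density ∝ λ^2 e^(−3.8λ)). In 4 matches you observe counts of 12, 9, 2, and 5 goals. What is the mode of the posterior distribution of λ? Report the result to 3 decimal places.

Σxᵢ = 12+9+2+5 = 28, with n = 4.
Posterior ∝ λ^2e^(−3.8λ) · λ^28e^(−4λ) = λ^30e^(−7.8λ), i.e. Gamma(shape=31, rate=7.8).
The mode of a Gamma(a, b) with a ≥ 1 (shape–rate) is (a−1)/b = 30/7.8 ≈ 3.846.

λ̂_MAP = 3.846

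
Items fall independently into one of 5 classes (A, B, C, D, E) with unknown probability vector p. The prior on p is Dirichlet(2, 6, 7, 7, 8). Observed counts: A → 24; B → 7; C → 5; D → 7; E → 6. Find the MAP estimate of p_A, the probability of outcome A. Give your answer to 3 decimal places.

MAP estimate of p_A = 0.338

The posterior is Dirichlet(αᵢ + nᵢ) = Dirichlet(26, 13, 12, 14, 14).
For a Dirichlet(a₁,…,a_K) with all aᵢ > 1, the mode has j-th component (aⱼ − 1)/(Σaᵢ − K).
Here Σaᵢ = 79 and K = 5, so p_A = (26 − 1)/(79 − 5) = 25/74 ≈ 0.338.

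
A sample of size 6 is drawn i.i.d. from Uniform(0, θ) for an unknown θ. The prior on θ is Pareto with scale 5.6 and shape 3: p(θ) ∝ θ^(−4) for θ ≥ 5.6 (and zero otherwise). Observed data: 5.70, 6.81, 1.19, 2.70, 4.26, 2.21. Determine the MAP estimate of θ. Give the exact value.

θ̂_MAP = 6.81

The Uniform(0, θ) likelihood is θ^(−n) for θ ≥ max(xᵢ), zero otherwise. Here max(xᵢ) = 6.81.
Posterior ∝ θ^(−4) · θ^(−6) = θ^(−10) on θ ≥ max(5.6, 6.81) = 6.81.
This density is strictly decreasing in θ, so the posterior mode lies at the lower boundary of the support.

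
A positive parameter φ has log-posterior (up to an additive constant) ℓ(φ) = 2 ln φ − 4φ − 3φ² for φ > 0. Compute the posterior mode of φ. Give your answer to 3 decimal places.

φ̂_MAP = 0.333

ℓ'(φ) = 2/φ − 4 − 6φ. Setting this to zero and multiplying by φ: 6φ² + 4φ − 2 = 0.
φ = (−4 + √(4² + 4·6·2)) / (2·6) = (−4 + √64) / 12 = (−4 + 8)/12 = 1/3.
ℓ''(φ) = −2/φ² − 6 < 0, confirming a maximum.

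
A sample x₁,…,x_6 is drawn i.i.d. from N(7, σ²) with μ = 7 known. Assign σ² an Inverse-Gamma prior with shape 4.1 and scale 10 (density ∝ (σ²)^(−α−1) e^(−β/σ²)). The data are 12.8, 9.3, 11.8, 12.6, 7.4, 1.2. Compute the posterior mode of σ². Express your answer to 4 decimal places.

σ̂²_MAP = 9.0821

Sum of squared deviations about the known mean: SS = (12.8−7)² + (9.3−7)² + (11.8−7)² + (12.6−7)² + (7.4−7)² + (1.2−7)² = 127.13.
The Normal likelihood contributes (σ²)^(−n/2) exp(−SS/(2σ²)), so the posterior is Inverse-Gamma(α + n/2, β + SS/2) = Inverse-Gamma(7.1, 73.565).
The mode of Inverse-Gamma(a, b) is b/(a+1) = 73.565/8.1 ≈ 9.0821.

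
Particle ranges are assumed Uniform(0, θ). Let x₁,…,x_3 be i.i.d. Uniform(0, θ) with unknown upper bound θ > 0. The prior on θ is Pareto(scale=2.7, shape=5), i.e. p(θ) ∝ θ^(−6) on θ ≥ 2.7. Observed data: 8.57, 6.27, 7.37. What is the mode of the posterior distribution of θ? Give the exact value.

The Uniform(0, θ) likelihood is θ^(−n) for θ ≥ max(xᵢ), zero otherwise. Here max(xᵢ) = 8.57.
Posterior ∝ θ^(−6) · θ^(−3) = θ^(−9) on θ ≥ max(2.7, 8.57) = 8.57.
This density is strictly decreasing in θ, so the posterior mode lies at the lower boundary of the support.

θ̂_MAP = 8.57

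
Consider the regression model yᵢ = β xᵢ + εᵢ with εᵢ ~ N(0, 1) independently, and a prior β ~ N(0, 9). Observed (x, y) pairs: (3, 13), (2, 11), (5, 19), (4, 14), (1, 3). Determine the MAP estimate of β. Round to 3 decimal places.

log p(β | y) = −Σ(yᵢ − βxᵢ)²/(2·1) − β²/(2·9) + const.
Setting the derivative to zero: Σxᵢ(yᵢ − βxᵢ)/1 − β/9 = 0, so β = Σxᵢyᵢ / (Σxᵢ² + σ²/τ²).
Σxᵢyᵢ = 3·13 + 2·11 + 5·19 + 4·14 + 1·3 = 215; Σxᵢ² = 55; σ²/τ² = 1/9.
β̂_MAP = 215 / (55 + 1/9) = 215/(496/9) = 1935/496 ≈ 3.901.

β̂_MAP = 3.901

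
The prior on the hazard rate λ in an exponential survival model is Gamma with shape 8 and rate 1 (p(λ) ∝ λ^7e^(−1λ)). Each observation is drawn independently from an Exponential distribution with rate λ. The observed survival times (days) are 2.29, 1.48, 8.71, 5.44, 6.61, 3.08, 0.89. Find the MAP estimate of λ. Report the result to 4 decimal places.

The Exponential(rate=λ) likelihood is ∝ λ^n e^(−λΣtᵢ). Here n = 7 and Σtᵢ = 2.29 + 1.48 + 8.71 + 5.44 + 6.61 + 3.08 + 0.89 = 28.50.
Posterior ∝ λ^7e^(−1λ) · λ^7e^(−28.50λ) = λ^14e^(−29.50λ), i.e. Gamma(15, 29.50).
Mode = (a−1)/b = 14/29.50 ≈ 0.4746.

λ̂_MAP = 0.4746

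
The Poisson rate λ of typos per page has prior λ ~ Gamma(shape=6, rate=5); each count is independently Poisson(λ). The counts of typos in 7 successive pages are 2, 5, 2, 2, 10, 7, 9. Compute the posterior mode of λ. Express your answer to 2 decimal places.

λ̂_MAP = 3.50

Σxᵢ = 2+5+2+2+10+7+9 = 37, with n = 7.
Posterior ∝ λ^5e^(−5λ) · λ^37e^(−7λ) = λ^42e^(−12λ), i.e. Gamma(shape=43, rate=12).
The mode of a Gamma(a, b) with a ≥ 1 (shape–rate) is (a−1)/b = 42/12 ≈ 3.50.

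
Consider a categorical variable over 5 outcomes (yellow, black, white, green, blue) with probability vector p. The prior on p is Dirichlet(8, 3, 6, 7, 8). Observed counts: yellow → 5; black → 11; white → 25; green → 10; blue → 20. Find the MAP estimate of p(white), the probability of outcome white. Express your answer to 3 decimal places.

The posterior is Dirichlet(αᵢ + nᵢ) = Dirichlet(13, 14, 31, 17, 28).
For a Dirichlet(a₁,…,a_K) with all aᵢ > 1, the mode has j-th component (aⱼ − 1)/(Σaᵢ − K).
Here Σaᵢ = 103 and K = 5, so p(white) = (31 − 1)/(103 − 5) = 30/98 ≈ 0.306.

MAP estimate of p(white) = 0.306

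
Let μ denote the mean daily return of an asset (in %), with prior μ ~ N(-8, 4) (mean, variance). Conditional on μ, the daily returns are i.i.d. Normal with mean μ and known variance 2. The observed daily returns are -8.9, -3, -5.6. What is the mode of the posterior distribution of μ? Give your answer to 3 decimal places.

μ̂_MAP = -6.143

n = 3; x̄ = ((-8.9) + (-3) + (-5.6))/3 = -17.5/3 = -35/6 ≈ -5.8333.
For a Normal prior and Normal likelihood with known variance, the posterior is Normal; its mode equals its mean, the precision-weighted average.
Prior precision 1/σ₀² = 1/4 = 0.25; data precision n/σ² = 3/2 = 1.5.
μ̂ = (0.25·(-8) + 1.5·(-35/6)) / (0.25 + 1.5) = (-10.75)/1.75 = -43/7 ≈ -6.143.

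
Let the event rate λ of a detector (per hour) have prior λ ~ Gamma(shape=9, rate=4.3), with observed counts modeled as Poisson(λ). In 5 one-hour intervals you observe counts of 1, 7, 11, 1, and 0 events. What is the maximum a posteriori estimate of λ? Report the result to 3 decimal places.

λ̂_MAP = 3.011

Σxᵢ = 1+7+11+1+0 = 20, with n = 5.
Posterior ∝ λ^8e^(−4.3λ) · λ^20e^(−5λ) = λ^28e^(−9.3λ), i.e. Gamma(shape=29, rate=9.3).
The mode of a Gamma(a, b) with a ≥ 1 (shape–rate) is (a−1)/b = 28/9.3 ≈ 3.011.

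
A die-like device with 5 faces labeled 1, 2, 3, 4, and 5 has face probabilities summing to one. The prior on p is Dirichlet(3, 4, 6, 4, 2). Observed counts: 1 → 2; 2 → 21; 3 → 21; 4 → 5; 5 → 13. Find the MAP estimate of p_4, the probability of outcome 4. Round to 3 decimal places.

The posterior is Dirichlet(αᵢ + nᵢ) = Dirichlet(5, 25, 27, 9, 15).
For a Dirichlet(a₁,…,a_K) with all aᵢ > 1, the mode has j-th component (aⱼ − 1)/(Σaᵢ − K).
Here Σaᵢ = 81 and K = 5, so p_4 = (9 − 1)/(81 − 5) = 8/76 ≈ 0.105.

MAP estimate: 0.105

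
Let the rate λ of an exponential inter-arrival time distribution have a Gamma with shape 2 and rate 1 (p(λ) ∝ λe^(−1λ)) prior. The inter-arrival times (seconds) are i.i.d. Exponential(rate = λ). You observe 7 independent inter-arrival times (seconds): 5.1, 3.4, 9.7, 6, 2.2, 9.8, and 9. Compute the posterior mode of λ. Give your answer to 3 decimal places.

The Exponential(rate=λ) likelihood is ∝ λ^n e^(−λΣtᵢ). Here n = 7 and Σtᵢ = 5.1 + 3.4 + 9.7 + 6 + 2.2 + 9.8 + 9 = 45.2.
Posterior ∝ λe^(−1λ) · λ^7e^(−45.2λ) = λ^8e^(−46.2λ), i.e. Gamma(9, 46.2).
Mode = (a−1)/b = 8/46.2 ≈ 0.173.

λ̂_MAP = 0.173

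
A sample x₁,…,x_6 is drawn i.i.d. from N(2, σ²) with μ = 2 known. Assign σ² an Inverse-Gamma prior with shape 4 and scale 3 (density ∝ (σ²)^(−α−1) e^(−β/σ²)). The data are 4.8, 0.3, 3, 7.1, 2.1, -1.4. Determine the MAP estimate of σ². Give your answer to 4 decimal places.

σ̂²_MAP = 3.4569

Sum of squared deviations about the known mean: SS = (4.8−2)² + (0.3−2)² + (3−2)² + (7.1−2)² + (2.1−2)² + (-1.4−2)² = 49.31.
The Normal likelihood contributes (σ²)^(−n/2) exp(−SS/(2σ²)), so the posterior is Inverse-Gamma(α + n/2, β + SS/2) = Inverse-Gamma(7, 27.655).
The mode of Inverse-Gamma(a, b) is b/(a+1) = 27.655/8 ≈ 3.4569.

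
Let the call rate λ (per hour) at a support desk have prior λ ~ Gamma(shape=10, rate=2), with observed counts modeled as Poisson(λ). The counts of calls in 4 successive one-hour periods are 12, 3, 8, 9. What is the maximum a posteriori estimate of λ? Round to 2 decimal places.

λ̂_MAP = 6.83

Σxᵢ = 12+3+8+9 = 32, with n = 4.
Posterior ∝ λ^9e^(−2λ) · λ^32e^(−4λ) = λ^41e^(−6λ), i.e. Gamma(shape=42, rate=6).
The mode of a Gamma(a, b) with a ≥ 1 (shape–rate) is (a−1)/b = 41/6 ≈ 6.83.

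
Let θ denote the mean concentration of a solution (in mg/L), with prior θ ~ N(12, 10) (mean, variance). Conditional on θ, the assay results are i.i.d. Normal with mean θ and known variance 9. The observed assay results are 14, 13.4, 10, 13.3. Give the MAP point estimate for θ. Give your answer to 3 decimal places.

θ̂_MAP = 12.551

n = 4; x̄ = (14 + 13.4 + 10 + 13.3)/4 = 50.7/4 = 12.675.
For a Normal prior and Normal likelihood with known variance, the posterior is Normal; its mode equals its mean, the precision-weighted average.
Prior precision 1/σ₀² = 1/10 = 0.1; data precision n/σ² = 4/9.
θ̂ = (0.1·12 + (4/9)·12.675) / (0.1 + 4/9) = (41/6)/(49/90) = 615/49 ≈ 12.551.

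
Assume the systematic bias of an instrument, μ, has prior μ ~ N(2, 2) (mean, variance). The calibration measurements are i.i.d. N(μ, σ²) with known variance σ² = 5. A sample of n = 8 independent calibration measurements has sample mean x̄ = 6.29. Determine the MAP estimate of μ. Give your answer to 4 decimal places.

n = 8, x̄ = 6.29.
For a Normal prior and Normal likelihood with known variance, the posterior is Normal; its mode equals its mean, the precision-weighted average.
Prior precision 1/σ₀² = 1/2 = 0.5; data precision n/σ² = 8/5 = 1.6.
μ̂ = (0.5·2 + 1.6·6.29) / (0.5 + 1.6) = 11.064/2.1 = 922/175 ≈ 5.2686.

μ̂_MAP = 5.2686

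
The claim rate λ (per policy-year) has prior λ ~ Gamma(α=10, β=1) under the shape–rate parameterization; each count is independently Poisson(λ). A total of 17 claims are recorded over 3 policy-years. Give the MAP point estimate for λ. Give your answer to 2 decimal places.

λ̂_MAP = 6.50

Σxᵢ = 17, n = 3.
Posterior ∝ λ^9e^(−1λ) · λ^17e^(−3λ) = λ^26e^(−4λ), i.e. Gamma(shape=27, rate=4).
The mode of a Gamma(a, b) with a ≥ 1 (shape–rate) is (a−1)/b = 26/4 ≈ 6.50.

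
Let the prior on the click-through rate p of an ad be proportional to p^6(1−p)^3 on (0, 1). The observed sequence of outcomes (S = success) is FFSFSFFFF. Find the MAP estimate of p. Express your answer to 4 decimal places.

p̂_MAP = 0.4444

The prior density ∝ p^6(1−p)^3 is the kernel of Beta(7, 4).
Data: 2 successes in 9 trials (from the sequence). The binomial likelihood contributes p^2(1−p)^7, so the posterior is Beta(7+2, 4+7) = Beta(9, 11).
For Beta(a, b) with a, b > 1 the mode is (a−1)/(a+b−2) = 8/18 ≈ 0.4444.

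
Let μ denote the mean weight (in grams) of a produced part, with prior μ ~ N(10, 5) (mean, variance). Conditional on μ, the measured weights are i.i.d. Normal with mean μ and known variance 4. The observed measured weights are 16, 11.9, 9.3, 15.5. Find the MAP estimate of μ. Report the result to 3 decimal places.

n = 4; x̄ = (16 + 11.9 + 9.3 + 15.5)/4 = 52.7/4 = 13.175.
For a Normal prior and Normal likelihood with known variance, the posterior is Normal; its mode equals its mean, the precision-weighted average.
Prior precision 1/σ₀² = 1/5 = 0.2; data precision n/σ² = 4/4 = 1.
μ̂ = (0.2·10 + 1·13.175) / (0.2 + 1) = 15.175/1.2 = 607/48 ≈ 12.646.

μ̂_MAP = 12.646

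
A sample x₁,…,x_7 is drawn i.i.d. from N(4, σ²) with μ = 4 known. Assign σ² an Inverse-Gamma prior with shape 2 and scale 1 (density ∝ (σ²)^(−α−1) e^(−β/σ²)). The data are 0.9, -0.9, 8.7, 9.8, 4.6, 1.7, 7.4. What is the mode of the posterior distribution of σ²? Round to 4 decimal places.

Sum of squared deviations about the known mean: SS = (0.9−4)² + (-0.9−4)² + (8.7−4)² + (9.8−4)² + (4.6−4)² + (1.7−4)² + (7.4−4)² = 106.56.
The Normal likelihood contributes (σ²)^(−n/2) exp(−SS/(2σ²)), so the posterior is Inverse-Gamma(α + n/2, β + SS/2) = Inverse-Gamma(5.5, 54.28).
The mode of Inverse-Gamma(a, b) is b/(a+1) = 54.28/6.5 ≈ 8.3508.

σ̂²_MAP = 8.3508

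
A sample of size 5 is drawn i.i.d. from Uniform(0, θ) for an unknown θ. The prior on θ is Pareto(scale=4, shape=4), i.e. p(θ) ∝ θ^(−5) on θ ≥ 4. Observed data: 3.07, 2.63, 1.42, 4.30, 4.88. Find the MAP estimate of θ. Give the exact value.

θ̂_MAP = 4.88

The Uniform(0, θ) likelihood is θ^(−n) for θ ≥ max(xᵢ), zero otherwise. Here max(xᵢ) = 4.88.
Posterior ∝ θ^(−5) · θ^(−5) = θ^(−10) on θ ≥ max(4, 4.88) = 4.88.
This density is strictly decreasing in θ, so the posterior mode lies at the lower boundary of the support.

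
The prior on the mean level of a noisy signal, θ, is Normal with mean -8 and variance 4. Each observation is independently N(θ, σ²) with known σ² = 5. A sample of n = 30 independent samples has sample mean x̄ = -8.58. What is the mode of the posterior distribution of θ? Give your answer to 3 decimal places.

n = 30, x̄ = -8.58.
For a Normal prior and Normal likelihood with known variance, the posterior is Normal; its mode equals its mean, the precision-weighted average.
Prior precision 1/σ₀² = 1/4 = 0.25; data precision n/σ² = 30/5 = 6.
θ̂ = (0.25·(-8) + 6·(-8.58)) / (0.25 + 6) = (-53.48)/6.25 = -8.5568 ≈ -8.557.

θ̂_MAP = -8.557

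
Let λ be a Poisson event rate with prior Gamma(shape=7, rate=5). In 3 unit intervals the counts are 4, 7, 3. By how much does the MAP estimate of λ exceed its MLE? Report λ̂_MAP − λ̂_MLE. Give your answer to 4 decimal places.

MAP − MLE = -2.1667

Σxᵢ = 14. Posterior is Gamma(21, 8); MAP = (21−1)/8 = 20/8 ≈ 2.50000.
MLE = x̄ = 14/3 ≈ 4.66667.
Difference = 20/8 − 14/3 = -13/6 ≈ -2.1667.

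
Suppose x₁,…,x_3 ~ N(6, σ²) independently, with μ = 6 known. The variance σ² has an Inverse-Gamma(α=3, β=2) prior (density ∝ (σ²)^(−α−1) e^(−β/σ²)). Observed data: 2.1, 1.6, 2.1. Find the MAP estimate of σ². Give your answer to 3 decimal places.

σ̂²_MAP = 4.889

Sum of squared deviations about the known mean: SS = (2.1−6)² + (1.6−6)² + (2.1−6)² = 49.78.
The Normal likelihood contributes (σ²)^(−n/2) exp(−SS/(2σ²)), so the posterior is Inverse-Gamma(α + n/2, β + SS/2) = Inverse-Gamma(4.5, 26.89).
The mode of Inverse-Gamma(a, b) is b/(a+1) = 26.89/5.5 ≈ 4.889.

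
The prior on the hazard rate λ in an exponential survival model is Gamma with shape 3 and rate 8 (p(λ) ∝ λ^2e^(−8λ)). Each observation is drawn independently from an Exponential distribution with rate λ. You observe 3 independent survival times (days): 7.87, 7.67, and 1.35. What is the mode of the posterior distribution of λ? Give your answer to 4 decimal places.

λ̂_MAP = 0.2009

The Exponential(rate=λ) likelihood is ∝ λ^n e^(−λΣtᵢ). Here n = 3 and Σtᵢ = 7.87 + 7.67 + 1.35 = 16.89.
Posterior ∝ λ^2e^(−8λ) · λ^3e^(−16.89λ) = λ^5e^(−24.89λ), i.e. Gamma(6, 24.89).
Mode = (a−1)/b = 5/24.89 ≈ 0.2009.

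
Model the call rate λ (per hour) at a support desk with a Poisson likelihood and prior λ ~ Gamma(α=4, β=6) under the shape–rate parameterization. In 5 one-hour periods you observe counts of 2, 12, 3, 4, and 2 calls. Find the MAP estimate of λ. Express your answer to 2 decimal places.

λ̂_MAP = 2.36

Σxᵢ = 2+12+3+4+2 = 23, with n = 5.
Posterior ∝ λ^3e^(−6λ) · λ^23e^(−5λ) = λ^26e^(−11λ), i.e. Gamma(shape=27, rate=11).
The mode of a Gamma(a, b) with a ≥ 1 (shape–rate) is (a−1)/b = 26/11 ≈ 2.36.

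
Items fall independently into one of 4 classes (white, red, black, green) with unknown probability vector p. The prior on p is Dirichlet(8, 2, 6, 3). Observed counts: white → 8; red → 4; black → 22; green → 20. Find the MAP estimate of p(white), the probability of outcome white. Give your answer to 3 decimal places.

MAP estimate of p(white) = 0.217

The posterior is Dirichlet(αᵢ + nᵢ) = Dirichlet(16, 6, 28, 23).
For a Dirichlet(a₁,…,a_K) with all aᵢ > 1, the mode has j-th component (aⱼ − 1)/(Σaᵢ − K).
Here Σaᵢ = 73 and K = 4, so p(white) = (16 − 1)/(73 − 4) = 15/69 ≈ 0.217.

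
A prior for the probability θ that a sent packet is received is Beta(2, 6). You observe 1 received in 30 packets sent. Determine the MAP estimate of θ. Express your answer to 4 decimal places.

Prior: Beta(2, 6).
Data: 1 success in 30 trials. The binomial likelihood contributes θ(1−θ)^29, so the posterior is Beta(2+1, 6+29) = Beta(3, 35).
For Beta(a, b) with a, b > 1 the mode is (a−1)/(a+b−2) = 2/36 ≈ 0.0556.

θ̂_MAP = 0.0556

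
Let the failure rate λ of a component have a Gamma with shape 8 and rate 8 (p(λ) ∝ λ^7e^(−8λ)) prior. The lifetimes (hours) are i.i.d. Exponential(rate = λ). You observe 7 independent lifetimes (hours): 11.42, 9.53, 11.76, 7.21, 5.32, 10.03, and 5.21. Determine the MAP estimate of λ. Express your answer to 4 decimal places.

The Exponential(rate=λ) likelihood is ∝ λ^n e^(−λΣtᵢ). Here n = 7 and Σtᵢ = 11.42 + 9.53 + 11.76 + 7.21 + 5.32 + 10.03 + 5.21 = 60.48.
Posterior ∝ λ^7e^(−8λ) · λ^7e^(−60.48λ) = λ^14e^(−68.48λ), i.e. Gamma(15, 68.48).
Mode = (a−1)/b = 14/68.48 ≈ 0.2044.

λ̂_MAP = 0.2044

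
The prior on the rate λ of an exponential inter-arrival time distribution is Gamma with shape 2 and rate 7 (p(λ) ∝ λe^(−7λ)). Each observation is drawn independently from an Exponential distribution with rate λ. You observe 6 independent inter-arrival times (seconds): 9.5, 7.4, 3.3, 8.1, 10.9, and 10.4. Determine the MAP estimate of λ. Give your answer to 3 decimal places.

The Exponential(rate=λ) likelihood is ∝ λ^n e^(−λΣtᵢ). Here n = 6 and Σtᵢ = 9.5 + 7.4 + 3.3 + 8.1 + 10.9 + 10.4 = 49.6.
Posterior ∝ λe^(−7λ) · λ^6e^(−49.6λ) = λ^7e^(−56.6λ), i.e. Gamma(8, 56.6).
Mode = (a−1)/b = 7/56.6 ≈ 0.124.

λ̂_MAP = 0.124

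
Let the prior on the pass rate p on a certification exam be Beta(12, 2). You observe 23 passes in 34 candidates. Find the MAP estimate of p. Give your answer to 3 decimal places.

p̂_MAP = 0.739

Prior: Beta(12, 2).
Data: 23 successes in 34 trials. The binomial likelihood contributes p^23(1−p)^11, so the posterior is Beta(12+23, 2+11) = Beta(35, 13).
For Beta(a, b) with a, b > 1 the mode is (a−1)/(a+b−2) = 34/46 ≈ 0.739.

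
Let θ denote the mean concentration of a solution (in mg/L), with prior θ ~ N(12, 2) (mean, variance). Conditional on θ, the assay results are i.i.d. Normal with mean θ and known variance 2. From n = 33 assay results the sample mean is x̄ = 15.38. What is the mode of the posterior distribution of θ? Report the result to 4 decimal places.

θ̂_MAP = 15.2806

n = 33, x̄ = 15.38.
For a Normal prior and Normal likelihood with known variance, the posterior is Normal; its mode equals its mean, the precision-weighted average.
Prior precision 1/σ₀² = 1/2 = 0.5; data precision n/σ² = 33/2 = 16.5.
θ̂ = (0.5·12 + 16.5·15.38) / (0.5 + 16.5) = 259.77/17 = 25977/1700 ≈ 15.2806.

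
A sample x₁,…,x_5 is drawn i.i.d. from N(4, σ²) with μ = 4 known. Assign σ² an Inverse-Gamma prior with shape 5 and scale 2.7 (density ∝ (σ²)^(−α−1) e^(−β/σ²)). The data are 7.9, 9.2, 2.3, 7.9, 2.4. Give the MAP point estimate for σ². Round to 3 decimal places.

σ̂²_MAP = 4.018

Sum of squared deviations about the known mean: SS = (7.9−4)² + (9.2−4)² + (2.3−4)² + (7.9−4)² + (2.4−4)² = 62.91.
The Normal likelihood contributes (σ²)^(−n/2) exp(−SS/(2σ²)), so the posterior is Inverse-Gamma(α + n/2, β + SS/2) = Inverse-Gamma(7.5, 34.155).
The mode of Inverse-Gamma(a, b) is b/(a+1) = 34.155/8.5 ≈ 4.018.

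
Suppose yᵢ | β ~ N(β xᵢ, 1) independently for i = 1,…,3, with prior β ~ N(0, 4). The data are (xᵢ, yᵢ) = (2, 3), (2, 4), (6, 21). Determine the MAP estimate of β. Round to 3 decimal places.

log p(β | y) = −Σ(yᵢ − βxᵢ)²/(2·1) − β²/(2·4) + const.
Setting the derivative to zero: Σxᵢ(yᵢ − βxᵢ)/1 − β/4 = 0, so β = Σxᵢyᵢ / (Σxᵢ² + σ²/τ²).
Σxᵢyᵢ = 2·3 + 2·4 + 6·21 = 140; Σxᵢ² = 44; σ²/τ² = 0.25.
β̂_MAP = 140 / (44 + 0.25) = 140/44.25 ≈ 3.164.

β̂_MAP = 3.164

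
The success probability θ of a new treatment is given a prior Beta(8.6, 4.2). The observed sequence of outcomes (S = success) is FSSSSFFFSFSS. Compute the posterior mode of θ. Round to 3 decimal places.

θ̂_MAP = 0.640

Prior: Beta(8.6, 4.2).
Data: 7 successes in 12 trials (from the sequence). The binomial likelihood contributes θ^7(1−θ)^5, so the posterior is Beta(8.6+7, 4.2+5) = Beta(15.6, 9.2).
For Beta(a, b) with a, b > 1 the mode is (a−1)/(a+b−2) = 14.6/22.8 ≈ 0.640.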